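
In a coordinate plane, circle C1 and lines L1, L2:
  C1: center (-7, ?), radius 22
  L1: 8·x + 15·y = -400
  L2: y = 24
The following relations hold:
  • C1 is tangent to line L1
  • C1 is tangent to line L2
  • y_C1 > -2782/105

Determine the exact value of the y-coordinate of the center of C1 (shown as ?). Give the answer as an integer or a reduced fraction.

2

1. [C1‖L1]  y_C1² + (688/15)y_C1 − 1436/15 = 0  ⇒  y_C1 = -718/15 or 2
2. [C1‖L2]  y_C1² − 48y_C1 + 92 = 0  ⇒  y_C1 = 2 or 46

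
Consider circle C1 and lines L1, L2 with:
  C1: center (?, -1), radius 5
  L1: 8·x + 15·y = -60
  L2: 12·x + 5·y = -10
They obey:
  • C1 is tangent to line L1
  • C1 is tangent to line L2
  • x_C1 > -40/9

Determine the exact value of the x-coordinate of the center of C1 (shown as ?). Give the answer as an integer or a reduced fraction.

5

1. [C1‖L1]  x_C1² + (45/4)x_C1 − 325/4 = 0  ⇒  x_C1 = -65/4 or 5
2. [C1‖L2]  x_C1² + (5/6)x_C1 − 175/6 = 0  ⇒  x_C1 = -35/6 or 5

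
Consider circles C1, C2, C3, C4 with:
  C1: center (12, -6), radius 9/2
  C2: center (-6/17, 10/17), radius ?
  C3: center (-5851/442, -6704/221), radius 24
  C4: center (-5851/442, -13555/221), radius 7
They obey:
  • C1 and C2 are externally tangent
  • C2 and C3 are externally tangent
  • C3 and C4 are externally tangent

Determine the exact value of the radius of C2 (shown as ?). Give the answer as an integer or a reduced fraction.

1. [ext C1·C2]  r_C2² + 9r_C2 − 703/4 = 0  ⇒  r_C2 = 19/2 (r>0 drops 1)
2. [ext C2·C3]  r_C2² + 48r_C2 − 2185/4 = 0  ⇒  r_C2 = 19/2 (r>0 drops 1)

19/2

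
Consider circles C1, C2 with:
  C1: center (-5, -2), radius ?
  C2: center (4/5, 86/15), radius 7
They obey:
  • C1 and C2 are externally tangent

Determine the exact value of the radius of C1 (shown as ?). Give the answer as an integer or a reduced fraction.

8/3

1. [ext C1·C2]  r_C1² + 14r_C1 − 400/9 = 0  ⇒  r_C1 = 8/3 (r>0 drops 1)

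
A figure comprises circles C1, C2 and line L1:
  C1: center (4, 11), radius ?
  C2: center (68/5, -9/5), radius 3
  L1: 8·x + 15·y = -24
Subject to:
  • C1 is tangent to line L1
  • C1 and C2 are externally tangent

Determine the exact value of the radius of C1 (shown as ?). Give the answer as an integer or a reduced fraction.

13

1. [C1‖L1]  r_C1² − 169 = 0  ⇒  r_C1 = 13 (r>0 drops 1)
2. [ext C1·C2]  r_C1² + 6r_C1 − 247 = 0  ⇒  r_C1 = 13 (r>0 drops 1)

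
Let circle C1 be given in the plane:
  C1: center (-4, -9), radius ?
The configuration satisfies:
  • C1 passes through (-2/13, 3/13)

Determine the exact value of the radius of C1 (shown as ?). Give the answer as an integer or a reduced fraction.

10

1. [C1∋P]  r_C1² − 100 = 0  ⇒  r_C1 = 10 (r>0 drops 1)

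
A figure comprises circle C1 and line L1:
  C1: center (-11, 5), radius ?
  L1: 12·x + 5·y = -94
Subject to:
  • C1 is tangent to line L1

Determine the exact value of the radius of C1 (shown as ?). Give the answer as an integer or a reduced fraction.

1. [C1‖L1]  r_C1² − 1 = 0  ⇒  r_C1 = 1 (r>0 drops 1)

1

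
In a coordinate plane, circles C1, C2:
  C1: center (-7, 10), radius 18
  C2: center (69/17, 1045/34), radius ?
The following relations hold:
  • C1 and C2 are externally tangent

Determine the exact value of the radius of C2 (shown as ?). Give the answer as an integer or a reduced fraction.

11/2

1. [ext C1·C2]  r_C2² + 36r_C2 − 913/4 = 0  ⇒  r_C2 = 11/2 (r>0 drops 1)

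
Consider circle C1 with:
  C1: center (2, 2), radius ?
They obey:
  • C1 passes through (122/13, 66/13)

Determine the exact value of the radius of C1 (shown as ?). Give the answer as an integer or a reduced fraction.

8

1. [C1∋P]  r_C1² − 64 = 0  ⇒  r_C1 = 8 (r>0 drops 1)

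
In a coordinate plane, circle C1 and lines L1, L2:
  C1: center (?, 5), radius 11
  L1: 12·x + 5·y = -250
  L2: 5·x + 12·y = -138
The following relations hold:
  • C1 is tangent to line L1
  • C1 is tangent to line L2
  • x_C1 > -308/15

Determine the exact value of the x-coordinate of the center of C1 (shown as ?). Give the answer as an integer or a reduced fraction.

-11

1. [C1‖L1]  x_C1² + (275/6)x_C1 + 2299/6 = 0  ⇒  x_C1 = -209/6 or -11
2. [C1‖L2]  x_C1² + (396/5)x_C1 + 3751/5 = 0  ⇒  x_C1 = -341/5 or -11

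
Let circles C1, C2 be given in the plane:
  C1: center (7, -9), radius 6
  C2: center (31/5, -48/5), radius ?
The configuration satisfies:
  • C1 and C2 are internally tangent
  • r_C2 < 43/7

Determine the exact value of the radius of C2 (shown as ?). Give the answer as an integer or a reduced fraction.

1. [int C1,C2]  r_C2² − 12r_C2 + 35 = 0  ⇒  r_C2 = 5 or 7
2. given r_C2 < 43/7: keep 5

5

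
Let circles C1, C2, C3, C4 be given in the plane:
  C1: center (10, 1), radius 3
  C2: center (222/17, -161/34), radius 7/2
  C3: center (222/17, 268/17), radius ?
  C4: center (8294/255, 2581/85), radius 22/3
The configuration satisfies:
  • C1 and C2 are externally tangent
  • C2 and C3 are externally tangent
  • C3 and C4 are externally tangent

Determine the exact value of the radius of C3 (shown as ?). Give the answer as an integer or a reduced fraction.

17

1. [ext C2·C3]  r_C3² + 7r_C3 − 408 = 0  ⇒  r_C3 = 17 (r>0 drops 1)
2. [ext C3·C4]  r_C3² + (44/3)r_C3 − 1615/3 = 0  ⇒  r_C3 = 17 (r>0 drops 1)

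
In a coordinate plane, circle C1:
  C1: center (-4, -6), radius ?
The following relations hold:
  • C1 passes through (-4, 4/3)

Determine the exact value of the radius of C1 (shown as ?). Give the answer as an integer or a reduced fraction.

22/3

1. [C1∋P]  r_C1² − 484/9 = 0  ⇒  r_C1 = 22/3 (r>0 drops 1)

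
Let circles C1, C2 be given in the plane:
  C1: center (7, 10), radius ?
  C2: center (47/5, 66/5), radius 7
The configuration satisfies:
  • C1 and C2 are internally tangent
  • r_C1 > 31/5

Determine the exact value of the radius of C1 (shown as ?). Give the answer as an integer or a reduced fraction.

11

1. [int C1,C2]  r_C1² − 14r_C1 + 33 = 0  ⇒  r_C1 = 3 or 11
2. given r_C1 > 31/5: keep 11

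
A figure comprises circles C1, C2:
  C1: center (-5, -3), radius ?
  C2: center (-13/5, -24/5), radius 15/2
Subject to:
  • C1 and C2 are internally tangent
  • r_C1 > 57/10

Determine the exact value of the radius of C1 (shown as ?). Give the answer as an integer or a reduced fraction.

21/2

1. [int C1,C2]  r_C1² − 15r_C1 + 189/4 = 0  ⇒  r_C1 = 9/2 or 21/2
2. given r_C1 > 57/10: keep 21/2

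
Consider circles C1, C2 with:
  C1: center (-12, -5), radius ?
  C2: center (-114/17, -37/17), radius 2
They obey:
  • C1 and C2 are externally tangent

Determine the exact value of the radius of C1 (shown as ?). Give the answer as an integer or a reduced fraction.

4

1. [ext C1·C2]  r_C1² + 4r_C1 − 32 = 0  ⇒  r_C1 = 4 (r>0 drops 1)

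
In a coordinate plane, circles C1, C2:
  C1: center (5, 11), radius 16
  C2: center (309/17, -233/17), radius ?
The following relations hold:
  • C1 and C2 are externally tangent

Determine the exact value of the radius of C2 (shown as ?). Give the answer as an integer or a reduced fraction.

1. [ext C1·C2]  r_C2² + 32r_C2 − 528 = 0  ⇒  r_C2 = 12 (r>0 drops 1)

12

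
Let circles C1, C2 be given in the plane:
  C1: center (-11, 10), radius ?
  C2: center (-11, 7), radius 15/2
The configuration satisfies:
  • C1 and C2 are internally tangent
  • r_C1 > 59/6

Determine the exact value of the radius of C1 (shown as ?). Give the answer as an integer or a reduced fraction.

21/2

1. [int C1,C2]  r_C1² − 15r_C1 + 189/4 = 0  ⇒  r_C1 = 9/2 or 21/2
2. given r_C1 > 59/6: keep 21/2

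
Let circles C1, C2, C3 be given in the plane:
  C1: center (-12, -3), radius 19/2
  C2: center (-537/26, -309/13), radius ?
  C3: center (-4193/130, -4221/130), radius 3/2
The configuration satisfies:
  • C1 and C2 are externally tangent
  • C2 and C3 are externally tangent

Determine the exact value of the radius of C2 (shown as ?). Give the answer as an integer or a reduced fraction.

1. [ext C1·C2]  r_C2² + 19r_C2 − 416 = 0  ⇒  r_C2 = 13 (r>0 drops 1)
2. [ext C2·C3]  r_C2² + 3r_C2 − 208 = 0  ⇒  r_C2 = 13 (r>0 drops 1)

13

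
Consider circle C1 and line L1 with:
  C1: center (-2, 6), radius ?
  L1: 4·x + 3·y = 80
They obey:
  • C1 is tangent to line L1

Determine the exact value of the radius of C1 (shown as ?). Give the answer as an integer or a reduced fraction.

14

1. [C1‖L1]  r_C1² − 196 = 0  ⇒  r_C1 = 14 (r>0 drops 1)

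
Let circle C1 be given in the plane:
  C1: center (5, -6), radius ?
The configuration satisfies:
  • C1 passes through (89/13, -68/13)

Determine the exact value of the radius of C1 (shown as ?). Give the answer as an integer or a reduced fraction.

1. [C1∋P]  r_C1² − 4 = 0  ⇒  r_C1 = 2 (r>0 drops 1)

2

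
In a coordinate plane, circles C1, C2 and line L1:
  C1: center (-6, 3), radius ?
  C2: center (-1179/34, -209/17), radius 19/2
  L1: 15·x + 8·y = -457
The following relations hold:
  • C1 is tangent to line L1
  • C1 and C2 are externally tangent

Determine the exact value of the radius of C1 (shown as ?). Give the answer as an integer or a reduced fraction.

1. [C1‖L1]  r_C1² − 529 = 0  ⇒  r_C1 = 23 (r>0 drops 1)
2. [ext C1·C2]  r_C1² + 19r_C1 − 966 = 0  ⇒  r_C1 = 23 (r>0 drops 1)

23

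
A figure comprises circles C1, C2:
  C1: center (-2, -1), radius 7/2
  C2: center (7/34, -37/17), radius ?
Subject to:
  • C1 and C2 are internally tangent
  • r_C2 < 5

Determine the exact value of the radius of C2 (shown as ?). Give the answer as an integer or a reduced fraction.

1. [int C1,C2]  r_C2² − 7r_C2 + 6 = 0  ⇒  r_C2 = 1 or 6
2. given r_C2 < 5: keep 1

1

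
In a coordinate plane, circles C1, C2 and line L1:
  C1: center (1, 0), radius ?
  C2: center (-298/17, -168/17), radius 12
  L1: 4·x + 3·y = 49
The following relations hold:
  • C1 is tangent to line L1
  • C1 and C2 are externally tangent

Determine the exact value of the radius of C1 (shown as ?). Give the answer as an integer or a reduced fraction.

9

1. [C1‖L1]  r_C1² − 81 = 0  ⇒  r_C1 = 9 (r>0 drops 1)
2. [ext C1·C2]  r_C1² + 24r_C1 − 297 = 0  ⇒  r_C1 = 9 (r>0 drops 1)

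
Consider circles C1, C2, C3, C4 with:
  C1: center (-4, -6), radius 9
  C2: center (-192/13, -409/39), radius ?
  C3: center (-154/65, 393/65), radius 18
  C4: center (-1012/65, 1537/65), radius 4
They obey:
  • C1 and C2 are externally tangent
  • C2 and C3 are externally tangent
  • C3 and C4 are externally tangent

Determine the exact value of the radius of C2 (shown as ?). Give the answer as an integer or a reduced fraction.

8/3

1. [ext C1·C2]  r_C2² + 18r_C2 − 496/9 = 0  ⇒  r_C2 = 8/3 (r>0 drops 1)
2. [ext C2·C3]  r_C2² + 36r_C2 − 928/9 = 0  ⇒  r_C2 = 8/3 (r>0 drops 1)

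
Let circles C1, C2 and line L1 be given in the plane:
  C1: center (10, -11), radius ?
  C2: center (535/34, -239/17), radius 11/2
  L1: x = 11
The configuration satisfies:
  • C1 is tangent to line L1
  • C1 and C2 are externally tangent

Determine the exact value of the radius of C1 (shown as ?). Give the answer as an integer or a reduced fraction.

1. [C1‖L1]  r_C1² − 1 = 0  ⇒  r_C1 = 1 (r>0 drops 1)
2. [ext C1·C2]  r_C1² + 11r_C1 − 12 = 0  ⇒  r_C1 = 1 (r>0 drops 1)

1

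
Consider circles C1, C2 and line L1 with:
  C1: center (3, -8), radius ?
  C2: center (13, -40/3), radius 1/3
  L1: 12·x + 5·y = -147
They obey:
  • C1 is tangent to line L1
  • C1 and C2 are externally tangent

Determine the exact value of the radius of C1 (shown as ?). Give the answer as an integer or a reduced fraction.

11

1. [C1‖L1]  r_C1² − 121 = 0  ⇒  r_C1 = 11 (r>0 drops 1)
2. [ext C1·C2]  r_C1² + (2/3)r_C1 − 385/3 = 0  ⇒  r_C1 = 11 (r>0 drops 1)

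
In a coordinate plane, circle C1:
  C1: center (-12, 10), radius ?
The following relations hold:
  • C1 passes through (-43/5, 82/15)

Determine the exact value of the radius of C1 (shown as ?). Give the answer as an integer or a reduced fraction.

17/3

1. [C1∋P]  r_C1² − 289/9 = 0  ⇒  r_C1 = 17/3 (r>0 drops 1)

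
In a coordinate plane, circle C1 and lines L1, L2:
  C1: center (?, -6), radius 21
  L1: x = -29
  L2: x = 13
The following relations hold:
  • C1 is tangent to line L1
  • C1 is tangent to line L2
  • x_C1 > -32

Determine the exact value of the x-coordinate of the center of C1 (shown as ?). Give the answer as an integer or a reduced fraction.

-8

1. [C1‖L1]  x_C1² + 58x_C1 + 400 = 0  ⇒  x_C1 = -50 or -8
2. [C1‖L2]  x_C1² − 26x_C1 − 272 = 0  ⇒  x_C1 = -8 or 34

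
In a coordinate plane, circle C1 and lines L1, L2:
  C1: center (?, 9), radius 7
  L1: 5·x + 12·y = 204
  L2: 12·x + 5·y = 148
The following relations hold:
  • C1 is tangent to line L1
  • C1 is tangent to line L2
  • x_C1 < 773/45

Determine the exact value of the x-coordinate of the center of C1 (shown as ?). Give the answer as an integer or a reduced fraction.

1. [C1‖L1]  x_C1² − (192/5)x_C1 + 187/5 = 0  ⇒  x_C1 = 1 or 187/5
2. [C1‖L2]  x_C1² − (103/6)x_C1 + 97/6 = 0  ⇒  x_C1 = 1 or 97/6

1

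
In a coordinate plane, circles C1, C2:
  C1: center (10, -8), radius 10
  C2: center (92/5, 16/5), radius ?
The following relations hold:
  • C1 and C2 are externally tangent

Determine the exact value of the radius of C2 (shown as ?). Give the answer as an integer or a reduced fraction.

4

1. [ext C1·C2]  r_C2² + 20r_C2 − 96 = 0  ⇒  r_C2 = 4 (r>0 drops 1)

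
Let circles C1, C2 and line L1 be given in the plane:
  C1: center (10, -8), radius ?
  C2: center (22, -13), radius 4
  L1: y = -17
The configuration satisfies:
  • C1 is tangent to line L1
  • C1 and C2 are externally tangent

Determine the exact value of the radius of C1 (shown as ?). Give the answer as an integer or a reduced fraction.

1. [C1‖L1]  r_C1² − 81 = 0  ⇒  r_C1 = 9 (r>0 drops 1)
2. [ext C1·C2]  r_C1² + 8r_C1 − 153 = 0  ⇒  r_C1 = 9 (r>0 drops 1)

9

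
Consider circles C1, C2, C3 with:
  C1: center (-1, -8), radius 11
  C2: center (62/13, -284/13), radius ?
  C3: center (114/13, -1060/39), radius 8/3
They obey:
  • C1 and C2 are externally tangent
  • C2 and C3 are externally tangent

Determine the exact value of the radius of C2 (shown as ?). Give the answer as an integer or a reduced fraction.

4

1. [ext C1·C2]  r_C2² + 22r_C2 − 104 = 0  ⇒  r_C2 = 4 (r>0 drops 1)
2. [ext C2·C3]  r_C2² + (16/3)r_C2 − 112/3 = 0  ⇒  r_C2 = 4 (r>0 drops 1)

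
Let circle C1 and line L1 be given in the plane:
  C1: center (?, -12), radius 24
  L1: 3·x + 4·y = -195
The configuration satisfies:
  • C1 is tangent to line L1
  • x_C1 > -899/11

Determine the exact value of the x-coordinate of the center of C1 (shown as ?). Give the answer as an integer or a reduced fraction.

1. [C1‖L1]  x_C1² + 98x_C1 + 801 = 0  ⇒  x_C1 = -89 or -9
2. given x_C1 > -899/11: keep -9

-9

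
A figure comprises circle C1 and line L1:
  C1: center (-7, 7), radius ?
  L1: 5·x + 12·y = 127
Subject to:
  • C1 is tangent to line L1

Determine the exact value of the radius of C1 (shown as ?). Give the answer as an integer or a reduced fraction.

1. [C1‖L1]  r_C1² − 36 = 0  ⇒  r_C1 = 6 (r>0 drops 1)

6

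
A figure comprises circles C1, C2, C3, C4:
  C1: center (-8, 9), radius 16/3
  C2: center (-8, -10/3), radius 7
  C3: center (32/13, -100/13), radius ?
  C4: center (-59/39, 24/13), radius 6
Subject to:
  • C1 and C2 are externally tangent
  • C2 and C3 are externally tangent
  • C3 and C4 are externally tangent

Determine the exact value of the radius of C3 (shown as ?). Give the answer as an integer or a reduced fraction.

1. [ext C2·C3]  r_C3² + 14r_C3 − 715/9 = 0  ⇒  r_C3 = 13/3 (r>0 drops 1)
2. [ext C3·C4]  r_C3² + 12r_C3 − 637/9 = 0  ⇒  r_C3 = 13/3 (r>0 drops 1)

13/3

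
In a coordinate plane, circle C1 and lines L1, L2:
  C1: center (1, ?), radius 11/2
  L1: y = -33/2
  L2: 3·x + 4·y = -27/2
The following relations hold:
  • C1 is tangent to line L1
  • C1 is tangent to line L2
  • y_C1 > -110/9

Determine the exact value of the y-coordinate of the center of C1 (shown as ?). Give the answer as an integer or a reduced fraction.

1. [C1‖L1]  y_C1² + 33y_C1 + 242 = 0  ⇒  y_C1 = -22 or -11
2. [C1‖L2]  y_C1² + (33/4)y_C1 − 121/4 = 0  ⇒  y_C1 = -11 or 11/4

-11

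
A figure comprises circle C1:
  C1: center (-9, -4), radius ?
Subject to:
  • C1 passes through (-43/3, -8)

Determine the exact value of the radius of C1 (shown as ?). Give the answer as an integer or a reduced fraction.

20/3

1. [C1∋P]  r_C1² − 400/9 = 0  ⇒  r_C1 = 20/3 (r>0 drops 1)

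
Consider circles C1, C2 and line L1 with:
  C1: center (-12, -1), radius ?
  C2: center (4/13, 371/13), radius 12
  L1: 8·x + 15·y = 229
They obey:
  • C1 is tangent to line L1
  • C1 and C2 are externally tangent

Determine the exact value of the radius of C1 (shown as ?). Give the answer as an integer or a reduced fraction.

1. [C1‖L1]  r_C1² − 400 = 0  ⇒  r_C1 = 20 (r>0 drops 1)
2. [ext C1·C2]  r_C1² + 24r_C1 − 880 = 0  ⇒  r_C1 = 20 (r>0 drops 1)

20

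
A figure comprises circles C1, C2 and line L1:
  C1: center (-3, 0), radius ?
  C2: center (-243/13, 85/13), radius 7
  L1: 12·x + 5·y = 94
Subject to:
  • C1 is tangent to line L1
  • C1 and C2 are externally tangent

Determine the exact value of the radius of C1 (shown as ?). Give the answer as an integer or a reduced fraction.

10

1. [C1‖L1]  r_C1² − 100 = 0  ⇒  r_C1 = 10 (r>0 drops 1)
2. [ext C1·C2]  r_C1² + 14r_C1 − 240 = 0  ⇒  r_C1 = 10 (r>0 drops 1)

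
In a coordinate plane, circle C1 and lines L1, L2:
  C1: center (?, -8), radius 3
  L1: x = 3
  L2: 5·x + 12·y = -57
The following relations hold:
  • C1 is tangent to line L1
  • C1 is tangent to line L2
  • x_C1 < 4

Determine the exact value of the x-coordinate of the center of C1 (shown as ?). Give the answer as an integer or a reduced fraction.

0

1. [C1‖L1]  x_C1² − 6x_C1 = 0  ⇒  x_C1 = 0 or 6
2. [C1‖L2]  x_C1² − (78/5)x_C1 = 0  ⇒  x_C1 = 0 or 78/5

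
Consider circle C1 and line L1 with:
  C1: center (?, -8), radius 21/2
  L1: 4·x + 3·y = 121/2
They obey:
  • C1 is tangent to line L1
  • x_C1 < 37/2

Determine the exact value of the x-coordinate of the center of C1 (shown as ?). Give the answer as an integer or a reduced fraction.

8

1. [C1‖L1]  x_C1² − (169/4)x_C1 + 274 = 0  ⇒  x_C1 = 8 or 137/4
2. given x_C1 < 37/2: keep 8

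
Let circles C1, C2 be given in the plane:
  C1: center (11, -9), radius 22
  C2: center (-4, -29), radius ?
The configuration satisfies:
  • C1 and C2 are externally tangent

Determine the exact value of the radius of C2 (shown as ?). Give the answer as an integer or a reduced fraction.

1. [ext C1·C2]  r_C2² + 44r_C2 − 141 = 0  ⇒  r_C2 = 3 (r>0 drops 1)

3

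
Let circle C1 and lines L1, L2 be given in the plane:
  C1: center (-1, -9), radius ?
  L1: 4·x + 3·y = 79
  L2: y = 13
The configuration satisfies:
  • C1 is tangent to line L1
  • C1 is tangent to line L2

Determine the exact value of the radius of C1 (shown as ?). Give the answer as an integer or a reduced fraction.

1. [C1‖L1]  r_C1² − 484 = 0  ⇒  r_C1 = 22 (r>0 drops 1)
2. [C1‖L2]  r_C1² − 484 = 0  ⇒  r_C1 = 22 (r>0 drops 1)

22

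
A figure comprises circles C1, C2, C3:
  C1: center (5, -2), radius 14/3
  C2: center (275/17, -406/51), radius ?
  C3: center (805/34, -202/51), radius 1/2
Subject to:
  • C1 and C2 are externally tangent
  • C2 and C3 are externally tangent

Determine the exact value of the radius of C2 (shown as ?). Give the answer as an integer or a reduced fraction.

8

1. [ext C1·C2]  r_C2² + (28/3)r_C2 − 416/3 = 0  ⇒  r_C2 = 8 (r>0 drops 1)
2. [ext C2·C3]  r_C2² + 1r_C2 − 72 = 0  ⇒  r_C2 = 8 (r>0 drops 1)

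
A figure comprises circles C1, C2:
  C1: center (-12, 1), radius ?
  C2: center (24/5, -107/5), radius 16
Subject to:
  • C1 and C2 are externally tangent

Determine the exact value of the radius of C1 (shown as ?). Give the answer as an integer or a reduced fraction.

12

1. [ext C1·C2]  r_C1² + 32r_C1 − 528 = 0  ⇒  r_C1 = 12 (r>0 drops 1)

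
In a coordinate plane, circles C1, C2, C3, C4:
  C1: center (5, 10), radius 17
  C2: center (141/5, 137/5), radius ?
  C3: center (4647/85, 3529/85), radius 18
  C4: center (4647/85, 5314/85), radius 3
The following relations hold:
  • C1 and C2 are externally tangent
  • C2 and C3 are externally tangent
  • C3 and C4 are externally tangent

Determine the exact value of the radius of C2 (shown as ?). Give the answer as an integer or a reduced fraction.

12

1. [ext C1·C2]  r_C2² + 34r_C2 − 552 = 0  ⇒  r_C2 = 12 (r>0 drops 1)
2. [ext C2·C3]  r_C2² + 36r_C2 − 576 = 0  ⇒  r_C2 = 12 (r>0 drops 1)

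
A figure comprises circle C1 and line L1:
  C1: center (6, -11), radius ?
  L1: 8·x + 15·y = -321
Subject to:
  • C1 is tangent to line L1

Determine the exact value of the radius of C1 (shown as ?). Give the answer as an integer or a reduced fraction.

1. [C1‖L1]  r_C1² − 144 = 0  ⇒  r_C1 = 12 (r>0 drops 1)

12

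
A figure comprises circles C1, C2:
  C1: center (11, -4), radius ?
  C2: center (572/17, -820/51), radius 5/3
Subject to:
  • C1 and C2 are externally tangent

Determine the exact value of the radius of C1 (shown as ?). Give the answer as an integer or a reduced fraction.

24

1. [ext C1·C2]  r_C1² + (10/3)r_C1 − 656 = 0  ⇒  r_C1 = 24 (r>0 drops 1)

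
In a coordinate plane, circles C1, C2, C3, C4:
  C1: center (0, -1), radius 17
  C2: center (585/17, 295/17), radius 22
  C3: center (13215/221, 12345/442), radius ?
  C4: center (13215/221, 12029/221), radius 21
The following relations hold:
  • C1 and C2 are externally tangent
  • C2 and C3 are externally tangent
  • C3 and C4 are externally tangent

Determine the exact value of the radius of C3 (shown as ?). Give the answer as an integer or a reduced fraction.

11/2

1. [ext C2·C3]  r_C3² + 44r_C3 − 1089/4 = 0  ⇒  r_C3 = 11/2 (r>0 drops 1)
2. [ext C3·C4]  r_C3² + 42r_C3 − 1045/4 = 0  ⇒  r_C3 = 11/2 (r>0 drops 1)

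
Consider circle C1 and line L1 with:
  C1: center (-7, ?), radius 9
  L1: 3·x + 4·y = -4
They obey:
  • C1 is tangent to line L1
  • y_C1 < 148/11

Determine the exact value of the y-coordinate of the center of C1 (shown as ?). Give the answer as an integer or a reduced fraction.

-7

1. [C1‖L1]  y_C1² − (17/2)y_C1 − 217/2 = 0  ⇒  y_C1 = -7 or 31/2
2. given y_C1 < 148/11: keep -7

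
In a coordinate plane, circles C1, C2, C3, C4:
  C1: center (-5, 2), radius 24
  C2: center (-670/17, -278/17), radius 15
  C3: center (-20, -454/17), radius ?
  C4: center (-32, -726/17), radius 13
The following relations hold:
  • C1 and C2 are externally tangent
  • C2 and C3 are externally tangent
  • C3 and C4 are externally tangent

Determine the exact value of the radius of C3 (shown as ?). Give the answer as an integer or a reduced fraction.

1. [ext C2·C3]  r_C3² + 30r_C3 − 259 = 0  ⇒  r_C3 = 7 (r>0 drops 1)
2. [ext C3·C4]  r_C3² + 26r_C3 − 231 = 0  ⇒  r_C3 = 7 (r>0 drops 1)

7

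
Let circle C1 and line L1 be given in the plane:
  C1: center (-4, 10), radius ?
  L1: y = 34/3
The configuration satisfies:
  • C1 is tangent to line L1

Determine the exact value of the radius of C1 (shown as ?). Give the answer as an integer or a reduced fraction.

4/3

1. [C1‖L1]  r_C1² − 16/9 = 0  ⇒  r_C1 = 4/3 (r>0 drops 1)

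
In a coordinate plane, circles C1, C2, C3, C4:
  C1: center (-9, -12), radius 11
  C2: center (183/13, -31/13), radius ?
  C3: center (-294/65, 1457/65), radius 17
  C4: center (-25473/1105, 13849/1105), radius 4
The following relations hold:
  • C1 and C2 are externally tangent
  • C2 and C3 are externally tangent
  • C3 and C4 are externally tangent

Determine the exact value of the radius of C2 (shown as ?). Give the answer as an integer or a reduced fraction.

1. [ext C1·C2]  r_C2² + 22r_C2 − 504 = 0  ⇒  r_C2 = 14 (r>0 drops 1)
2. [ext C2·C3]  r_C2² + 34r_C2 − 672 = 0  ⇒  r_C2 = 14 (r>0 drops 1)

14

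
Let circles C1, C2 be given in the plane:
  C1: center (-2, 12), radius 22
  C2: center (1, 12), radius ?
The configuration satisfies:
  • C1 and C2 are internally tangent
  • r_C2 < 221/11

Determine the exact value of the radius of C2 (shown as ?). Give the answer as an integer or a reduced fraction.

19

1. [int C1,C2]  r_C2² − 44r_C2 + 475 = 0  ⇒  r_C2 = 19 or 25
2. given r_C2 < 221/11: keep 19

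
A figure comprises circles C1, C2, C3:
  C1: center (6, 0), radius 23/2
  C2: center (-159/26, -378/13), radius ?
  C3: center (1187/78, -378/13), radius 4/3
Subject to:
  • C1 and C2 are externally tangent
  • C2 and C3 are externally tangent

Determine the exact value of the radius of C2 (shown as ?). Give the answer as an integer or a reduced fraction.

20

1. [ext C1·C2]  r_C2² + 23r_C2 − 860 = 0  ⇒  r_C2 = 20 (r>0 drops 1)
2. [ext C2·C3]  r_C2² + (8/3)r_C2 − 1360/3 = 0  ⇒  r_C2 = 20 (r>0 drops 1)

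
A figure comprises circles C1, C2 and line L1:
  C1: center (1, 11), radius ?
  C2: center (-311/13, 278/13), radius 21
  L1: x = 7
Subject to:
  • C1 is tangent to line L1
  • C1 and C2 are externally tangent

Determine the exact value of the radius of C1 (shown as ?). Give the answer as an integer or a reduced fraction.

1. [C1‖L1]  r_C1² − 36 = 0  ⇒  r_C1 = 6 (r>0 drops 1)
2. [ext C1·C2]  r_C1² + 42r_C1 − 288 = 0  ⇒  r_C1 = 6 (r>0 drops 1)

6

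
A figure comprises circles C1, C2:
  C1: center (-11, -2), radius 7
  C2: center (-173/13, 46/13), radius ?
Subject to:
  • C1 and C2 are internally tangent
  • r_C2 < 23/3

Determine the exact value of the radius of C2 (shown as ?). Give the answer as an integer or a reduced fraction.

1. [int C1,C2]  r_C2² − 14r_C2 + 13 = 0  ⇒  r_C2 = 1 or 13
2. given r_C2 < 23/3: keep 1

1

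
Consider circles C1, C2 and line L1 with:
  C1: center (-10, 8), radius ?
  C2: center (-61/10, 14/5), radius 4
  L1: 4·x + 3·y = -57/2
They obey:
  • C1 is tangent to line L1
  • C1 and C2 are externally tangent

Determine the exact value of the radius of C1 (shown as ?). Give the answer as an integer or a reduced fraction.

5/2

1. [C1‖L1]  r_C1² − 25/4 = 0  ⇒  r_C1 = 5/2 (r>0 drops 1)
2. [ext C1·C2]  r_C1² + 8r_C1 − 105/4 = 0  ⇒  r_C1 = 5/2 (r>0 drops 1)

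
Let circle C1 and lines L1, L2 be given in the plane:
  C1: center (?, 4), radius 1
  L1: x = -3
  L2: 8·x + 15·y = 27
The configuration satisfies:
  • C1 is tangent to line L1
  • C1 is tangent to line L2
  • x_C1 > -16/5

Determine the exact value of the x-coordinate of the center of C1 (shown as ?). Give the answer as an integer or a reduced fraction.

1. [C1‖L1]  x_C1² + 6x_C1 + 8 = 0  ⇒  x_C1 = -4 or -2
2. [C1‖L2]  x_C1² + (33/4)x_C1 + 25/2 = 0  ⇒  x_C1 = -25/4 or -2

-2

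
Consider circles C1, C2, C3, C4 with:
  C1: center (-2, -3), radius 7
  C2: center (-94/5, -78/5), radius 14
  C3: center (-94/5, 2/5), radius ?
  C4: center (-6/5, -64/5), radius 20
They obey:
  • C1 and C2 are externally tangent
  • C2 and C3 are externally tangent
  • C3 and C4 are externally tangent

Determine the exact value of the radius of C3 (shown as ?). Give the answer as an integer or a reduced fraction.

2

1. [ext C2·C3]  r_C3² + 28r_C3 − 60 = 0  ⇒  r_C3 = 2 (r>0 drops 1)
2. [ext C3·C4]  r_C3² + 40r_C3 − 84 = 0  ⇒  r_C3 = 2 (r>0 drops 1)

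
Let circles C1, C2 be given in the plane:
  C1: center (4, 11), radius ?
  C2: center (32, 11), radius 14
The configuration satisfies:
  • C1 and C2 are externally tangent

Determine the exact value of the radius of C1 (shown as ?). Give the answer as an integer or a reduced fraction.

1. [ext C1·C2]  r_C1² + 28r_C1 − 588 = 0  ⇒  r_C1 = 14 (r>0 drops 1)

14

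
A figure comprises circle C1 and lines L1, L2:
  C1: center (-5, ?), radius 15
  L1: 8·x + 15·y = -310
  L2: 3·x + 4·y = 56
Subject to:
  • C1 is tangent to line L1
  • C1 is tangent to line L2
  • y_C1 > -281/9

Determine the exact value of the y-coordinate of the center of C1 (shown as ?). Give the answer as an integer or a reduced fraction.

1. [C1‖L1]  y_C1² + 36y_C1 + 35 = 0  ⇒  y_C1 = -35 or -1
2. [C1‖L2]  y_C1² − (71/2)y_C1 − 73/2 = 0  ⇒  y_C1 = -1 or 73/2

-1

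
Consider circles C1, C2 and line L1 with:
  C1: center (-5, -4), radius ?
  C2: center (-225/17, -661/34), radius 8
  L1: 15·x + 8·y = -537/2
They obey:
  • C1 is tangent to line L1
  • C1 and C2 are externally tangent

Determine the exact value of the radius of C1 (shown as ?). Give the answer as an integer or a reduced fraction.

19/2

1. [C1‖L1]  r_C1² − 361/4 = 0  ⇒  r_C1 = 19/2 (r>0 drops 1)
2. [ext C1·C2]  r_C1² + 16r_C1 − 969/4 = 0  ⇒  r_C1 = 19/2 (r>0 drops 1)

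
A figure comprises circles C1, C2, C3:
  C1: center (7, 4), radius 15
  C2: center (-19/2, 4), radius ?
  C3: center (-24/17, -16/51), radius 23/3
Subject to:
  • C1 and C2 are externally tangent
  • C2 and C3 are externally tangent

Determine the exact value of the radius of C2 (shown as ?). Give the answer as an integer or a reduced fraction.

1. [ext C1·C2]  r_C2² + 30r_C2 − 189/4 = 0  ⇒  r_C2 = 3/2 (r>0 drops 1)
2. [ext C2·C3]  r_C2² + (46/3)r_C2 − 101/4 = 0  ⇒  r_C2 = 3/2 (r>0 drops 1)

3/2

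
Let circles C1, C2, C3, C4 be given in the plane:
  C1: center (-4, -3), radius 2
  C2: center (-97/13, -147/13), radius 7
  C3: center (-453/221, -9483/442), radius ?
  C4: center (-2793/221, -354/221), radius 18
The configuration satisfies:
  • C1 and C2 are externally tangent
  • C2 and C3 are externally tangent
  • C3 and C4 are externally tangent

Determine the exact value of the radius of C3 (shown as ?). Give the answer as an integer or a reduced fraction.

9/2

1. [ext C2·C3]  r_C3² + 14r_C3 − 333/4 = 0  ⇒  r_C3 = 9/2 (r>0 drops 1)
2. [ext C3·C4]  r_C3² + 36r_C3 − 729/4 = 0  ⇒  r_C3 = 9/2 (r>0 drops 1)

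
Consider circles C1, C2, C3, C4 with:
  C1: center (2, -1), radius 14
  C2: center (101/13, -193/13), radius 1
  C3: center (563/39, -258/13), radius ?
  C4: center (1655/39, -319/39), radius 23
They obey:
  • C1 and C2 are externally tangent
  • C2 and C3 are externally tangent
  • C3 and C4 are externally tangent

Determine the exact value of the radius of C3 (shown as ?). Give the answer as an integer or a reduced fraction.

1. [ext C2·C3]  r_C3² + 2r_C3 − 616/9 = 0  ⇒  r_C3 = 22/3 (r>0 drops 1)
2. [ext C3·C4]  r_C3² + 46r_C3 − 3520/9 = 0  ⇒  r_C3 = 22/3 (r>0 drops 1)

22/3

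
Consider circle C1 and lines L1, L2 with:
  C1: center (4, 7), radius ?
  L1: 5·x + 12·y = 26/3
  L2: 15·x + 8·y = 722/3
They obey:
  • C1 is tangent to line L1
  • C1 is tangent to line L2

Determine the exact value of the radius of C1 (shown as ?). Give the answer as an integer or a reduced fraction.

22/3

1. [C1‖L1]  r_C1² − 484/9 = 0  ⇒  r_C1 = 22/3 (r>0 drops 1)
2. [C1‖L2]  r_C1² − 484/9 = 0  ⇒  r_C1 = 22/3 (r>0 drops 1)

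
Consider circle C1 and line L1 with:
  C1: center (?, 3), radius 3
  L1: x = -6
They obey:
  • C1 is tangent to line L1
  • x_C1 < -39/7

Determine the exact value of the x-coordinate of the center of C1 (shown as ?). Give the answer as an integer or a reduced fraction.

-9

1. [C1‖L1]  x_C1² + 12x_C1 + 27 = 0  ⇒  x_C1 = -9 or -3
2. given x_C1 < -39/7: keep -9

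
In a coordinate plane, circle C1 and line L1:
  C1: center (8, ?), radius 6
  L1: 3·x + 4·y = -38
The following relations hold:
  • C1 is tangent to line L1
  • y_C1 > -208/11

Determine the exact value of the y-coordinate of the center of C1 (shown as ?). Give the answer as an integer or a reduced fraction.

-8

1. [C1‖L1]  y_C1² + 31y_C1 + 184 = 0  ⇒  y_C1 = -23 or -8
2. given y_C1 > -208/11: keep -8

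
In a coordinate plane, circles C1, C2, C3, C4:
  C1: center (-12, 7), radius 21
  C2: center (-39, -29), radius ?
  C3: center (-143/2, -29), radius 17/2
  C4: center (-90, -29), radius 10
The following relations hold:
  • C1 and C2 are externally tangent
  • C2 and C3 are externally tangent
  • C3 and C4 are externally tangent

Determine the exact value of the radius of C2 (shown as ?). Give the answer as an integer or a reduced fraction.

1. [ext C1·C2]  r_C2² + 42r_C2 − 1584 = 0  ⇒  r_C2 = 24 (r>0 drops 1)
2. [ext C2·C3]  r_C2² + 17r_C2 − 984 = 0  ⇒  r_C2 = 24 (r>0 drops 1)

24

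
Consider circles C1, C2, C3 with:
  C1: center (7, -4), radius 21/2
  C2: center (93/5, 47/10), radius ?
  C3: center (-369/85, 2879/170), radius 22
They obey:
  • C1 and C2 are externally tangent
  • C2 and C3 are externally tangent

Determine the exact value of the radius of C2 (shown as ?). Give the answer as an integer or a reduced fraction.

1. [ext C1·C2]  r_C2² + 21r_C2 − 100 = 0  ⇒  r_C2 = 4 (r>0 drops 1)
2. [ext C2·C3]  r_C2² + 44r_C2 − 192 = 0  ⇒  r_C2 = 4 (r>0 drops 1)

4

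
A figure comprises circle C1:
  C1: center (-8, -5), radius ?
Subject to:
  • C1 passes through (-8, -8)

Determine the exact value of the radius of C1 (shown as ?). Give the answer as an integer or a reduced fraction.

3

1. [C1∋P]  r_C1² − 9 = 0  ⇒  r_C1 = 3 (r>0 drops 1)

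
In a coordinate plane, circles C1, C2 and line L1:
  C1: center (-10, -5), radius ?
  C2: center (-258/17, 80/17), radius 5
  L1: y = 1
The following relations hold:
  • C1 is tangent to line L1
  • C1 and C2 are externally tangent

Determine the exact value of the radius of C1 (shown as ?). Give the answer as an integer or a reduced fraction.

6

1. [C1‖L1]  r_C1² − 36 = 0  ⇒  r_C1 = 6 (r>0 drops 1)
2. [ext C1·C2]  r_C1² + 10r_C1 − 96 = 0  ⇒  r_C1 = 6 (r>0 drops 1)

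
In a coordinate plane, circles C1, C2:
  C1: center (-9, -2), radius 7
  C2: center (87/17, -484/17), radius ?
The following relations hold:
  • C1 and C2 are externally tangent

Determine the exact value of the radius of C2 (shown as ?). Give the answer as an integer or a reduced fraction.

1. [ext C1·C2]  r_C2² + 14r_C2 − 851 = 0  ⇒  r_C2 = 23 (r>0 drops 1)

23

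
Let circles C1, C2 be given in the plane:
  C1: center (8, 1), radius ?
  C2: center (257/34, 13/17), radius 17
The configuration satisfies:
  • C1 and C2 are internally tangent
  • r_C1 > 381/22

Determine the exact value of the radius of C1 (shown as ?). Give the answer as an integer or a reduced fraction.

1. [int C1,C2]  r_C1² − 34r_C1 + 1155/4 = 0  ⇒  r_C1 = 33/2 or 35/2
2. given r_C1 > 381/22: keep 35/2

35/2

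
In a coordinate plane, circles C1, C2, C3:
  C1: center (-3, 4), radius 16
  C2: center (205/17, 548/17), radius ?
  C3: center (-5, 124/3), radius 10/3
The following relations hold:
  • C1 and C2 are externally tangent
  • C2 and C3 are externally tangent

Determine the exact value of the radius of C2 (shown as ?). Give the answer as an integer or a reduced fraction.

16

1. [ext C1·C2]  r_C2² + 32r_C2 − 768 = 0  ⇒  r_C2 = 16 (r>0 drops 1)
2. [ext C2·C3]  r_C2² + (20/3)r_C2 − 1088/3 = 0  ⇒  r_C2 = 16 (r>0 drops 1)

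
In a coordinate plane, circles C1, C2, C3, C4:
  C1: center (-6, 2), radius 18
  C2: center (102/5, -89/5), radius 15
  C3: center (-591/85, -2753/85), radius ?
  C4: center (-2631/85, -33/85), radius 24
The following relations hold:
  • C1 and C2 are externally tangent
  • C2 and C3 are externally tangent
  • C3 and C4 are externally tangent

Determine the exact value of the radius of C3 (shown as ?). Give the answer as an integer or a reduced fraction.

1. [ext C2·C3]  r_C3² + 30r_C3 − 736 = 0  ⇒  r_C3 = 16 (r>0 drops 1)
2. [ext C3·C4]  r_C3² + 48r_C3 − 1024 = 0  ⇒  r_C3 = 16 (r>0 drops 1)

16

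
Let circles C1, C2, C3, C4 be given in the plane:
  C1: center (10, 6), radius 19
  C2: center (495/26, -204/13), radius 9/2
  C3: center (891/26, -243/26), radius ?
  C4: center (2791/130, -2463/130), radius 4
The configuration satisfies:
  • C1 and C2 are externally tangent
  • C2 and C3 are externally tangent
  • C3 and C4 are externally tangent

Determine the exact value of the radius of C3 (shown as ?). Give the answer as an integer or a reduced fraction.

12

1. [ext C2·C3]  r_C3² + 9r_C3 − 252 = 0  ⇒  r_C3 = 12 (r>0 drops 1)
2. [ext C3·C4]  r_C3² + 8r_C3 − 240 = 0  ⇒  r_C3 = 12 (r>0 drops 1)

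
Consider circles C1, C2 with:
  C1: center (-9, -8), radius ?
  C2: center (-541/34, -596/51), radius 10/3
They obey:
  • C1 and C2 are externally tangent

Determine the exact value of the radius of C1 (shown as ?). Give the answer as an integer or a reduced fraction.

9/2

1. [ext C1·C2]  r_C1² + (20/3)r_C1 − 201/4 = 0  ⇒  r_C1 = 9/2 (r>0 drops 1)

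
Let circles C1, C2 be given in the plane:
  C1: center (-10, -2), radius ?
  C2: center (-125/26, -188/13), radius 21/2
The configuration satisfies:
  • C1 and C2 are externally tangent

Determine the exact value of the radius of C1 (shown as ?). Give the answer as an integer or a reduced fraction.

3

1. [ext C1·C2]  r_C1² + 21r_C1 − 72 = 0  ⇒  r_C1 = 3 (r>0 drops 1)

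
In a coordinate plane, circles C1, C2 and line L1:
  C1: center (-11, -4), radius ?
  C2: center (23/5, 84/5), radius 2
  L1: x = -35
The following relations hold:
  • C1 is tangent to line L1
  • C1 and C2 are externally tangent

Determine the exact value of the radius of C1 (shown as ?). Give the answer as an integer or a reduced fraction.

24

1. [C1‖L1]  r_C1² − 576 = 0  ⇒  r_C1 = 24 (r>0 drops 1)
2. [ext C1·C2]  r_C1² + 4r_C1 − 672 = 0  ⇒  r_C1 = 24 (r>0 drops 1)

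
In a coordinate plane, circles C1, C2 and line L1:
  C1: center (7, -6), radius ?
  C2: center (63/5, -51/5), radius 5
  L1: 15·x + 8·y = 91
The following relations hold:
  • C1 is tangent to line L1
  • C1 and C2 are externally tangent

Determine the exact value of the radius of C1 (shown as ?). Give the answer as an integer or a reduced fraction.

2

1. [C1‖L1]  r_C1² − 4 = 0  ⇒  r_C1 = 2 (r>0 drops 1)
2. [ext C1·C2]  r_C1² + 10r_C1 − 24 = 0  ⇒  r_C1 = 2 (r>0 drops 1)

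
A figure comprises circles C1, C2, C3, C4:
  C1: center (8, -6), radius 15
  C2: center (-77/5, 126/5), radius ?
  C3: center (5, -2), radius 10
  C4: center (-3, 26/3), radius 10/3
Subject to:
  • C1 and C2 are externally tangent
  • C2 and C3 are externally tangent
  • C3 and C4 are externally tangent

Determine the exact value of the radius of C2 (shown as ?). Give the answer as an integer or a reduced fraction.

1. [ext C1·C2]  r_C2² + 30r_C2 − 1296 = 0  ⇒  r_C2 = 24 (r>0 drops 1)
2. [ext C2·C3]  r_C2² + 20r_C2 − 1056 = 0  ⇒  r_C2 = 24 (r>0 drops 1)

24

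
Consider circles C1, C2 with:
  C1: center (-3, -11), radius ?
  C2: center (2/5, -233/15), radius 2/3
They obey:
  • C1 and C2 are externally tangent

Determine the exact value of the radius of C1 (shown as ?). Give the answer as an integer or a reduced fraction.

5

1. [ext C1·C2]  r_C1² + (4/3)r_C1 − 95/3 = 0  ⇒  r_C1 = 5 (r>0 drops 1)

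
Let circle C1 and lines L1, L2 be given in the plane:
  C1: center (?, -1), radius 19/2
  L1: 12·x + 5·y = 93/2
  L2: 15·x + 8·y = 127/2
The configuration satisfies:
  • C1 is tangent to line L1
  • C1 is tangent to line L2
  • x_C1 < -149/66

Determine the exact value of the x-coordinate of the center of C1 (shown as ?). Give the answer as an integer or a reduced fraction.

1. [C1‖L1]  x_C1² − (103/12)x_C1 − 175/2 = 0  ⇒  x_C1 = -6 or 175/12
2. [C1‖L2]  x_C1² − (143/15)x_C1 − 466/5 = 0  ⇒  x_C1 = -6 or 233/15

-6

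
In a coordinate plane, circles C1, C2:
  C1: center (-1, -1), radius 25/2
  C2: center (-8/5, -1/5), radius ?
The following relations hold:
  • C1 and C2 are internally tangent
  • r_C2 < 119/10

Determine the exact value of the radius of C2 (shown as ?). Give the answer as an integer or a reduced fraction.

1. [int C1,C2]  r_C2² − 25r_C2 + 621/4 = 0  ⇒  r_C2 = 23/2 or 27/2
2. given r_C2 < 119/10: keep 23/2

23/2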